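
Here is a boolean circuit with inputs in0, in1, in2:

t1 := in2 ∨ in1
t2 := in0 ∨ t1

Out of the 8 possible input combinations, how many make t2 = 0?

t2 = in0 ∨ t1 must be 0, so both in0 = 0 and t1 = 0.
Satisfying assignments:
  in0=0, in1=0, in2=0

1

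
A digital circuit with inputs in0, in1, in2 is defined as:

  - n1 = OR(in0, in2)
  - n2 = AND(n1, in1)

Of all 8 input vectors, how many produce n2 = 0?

n2 = AND(n1, in1) must be 0, so at least one of n1, in1 is 0.
Enumerating the 8 input combinations, 5 give n2 = 0 and 3 give n2 = 1.

5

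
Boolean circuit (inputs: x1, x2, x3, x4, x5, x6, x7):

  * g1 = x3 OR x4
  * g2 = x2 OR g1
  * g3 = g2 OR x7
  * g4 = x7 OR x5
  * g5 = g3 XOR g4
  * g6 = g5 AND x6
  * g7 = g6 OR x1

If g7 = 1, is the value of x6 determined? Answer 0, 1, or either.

either

Both values of x6 occur among assignments with g7 = 1:
  x6=0: x1=1, x2=0, x3=0, x4=0, x5=0, x6=0, x7=0
  x6=1: x1=0, x2=0, x3=0, x4=0, x5=1, x6=1, x7=0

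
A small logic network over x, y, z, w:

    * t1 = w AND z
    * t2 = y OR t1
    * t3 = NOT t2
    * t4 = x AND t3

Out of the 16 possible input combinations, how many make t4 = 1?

3

t4 = x AND t3 must be 1, so both x = 1 and t3 = 1.
t3 = NOT t2 must be 1, so t2 = 0.
t2 = y OR t1 must be 0, so both y = 0 and t1 = 0.
Satisfying assignments:
  x=1, y=0, z=0, w=0
  x=1, y=0, z=0, w=1
  x=1, y=0, z=1, w=0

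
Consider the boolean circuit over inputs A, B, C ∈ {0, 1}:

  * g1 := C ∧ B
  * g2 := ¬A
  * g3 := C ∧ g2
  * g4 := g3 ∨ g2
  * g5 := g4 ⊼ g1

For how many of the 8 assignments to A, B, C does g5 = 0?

g5 = g4 ⊼ g1 must be 0, so both g4 = 1 and g1 = 1.
g4 = g3 ∨ g2 must be 1, so at least one of g3, g2 is 1.
g1 = C ∧ B must be 1, so both C = 1 and B = 1.
Satisfying assignments:
  A=0, B=1, C=1

1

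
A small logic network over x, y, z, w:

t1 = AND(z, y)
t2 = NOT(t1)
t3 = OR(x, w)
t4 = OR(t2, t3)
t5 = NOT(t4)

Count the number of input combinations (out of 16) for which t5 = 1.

t5 = NOT(t4) must be 1, so t4 = 0.
Satisfying assignments:
  x=0, y=1, z=1, w=0

1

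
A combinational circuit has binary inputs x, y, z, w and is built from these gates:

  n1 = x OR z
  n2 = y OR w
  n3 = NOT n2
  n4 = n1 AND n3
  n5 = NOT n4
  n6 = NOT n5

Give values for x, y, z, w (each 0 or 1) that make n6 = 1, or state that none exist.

x=1, y=0, z=0, w=0

n6 = NOT n5 must be 1, so n5 = 0.
Check with x=1, y=0, z=0, w=0:
n1 = x OR z = 1 OR 0 = 1
n2 = y OR w = 0 OR 0 = 0
n3 = NOT n2 = NOT 0 = 1
n4 = n1 AND n3 = 1 AND 1 = 1
n5 = NOT n4 = NOT 1 = 0
n6 = NOT n5 = NOT 0 = 1
So n6 = 1 as required.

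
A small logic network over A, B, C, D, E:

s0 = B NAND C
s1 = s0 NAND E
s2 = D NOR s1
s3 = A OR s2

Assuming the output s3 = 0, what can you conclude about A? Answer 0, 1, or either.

s3 = A OR s2 must be 0, so both A = 0 and s2 = 0.
Every assignment with s3 = 0 has A = 0; there are 13 such assignment(s).

0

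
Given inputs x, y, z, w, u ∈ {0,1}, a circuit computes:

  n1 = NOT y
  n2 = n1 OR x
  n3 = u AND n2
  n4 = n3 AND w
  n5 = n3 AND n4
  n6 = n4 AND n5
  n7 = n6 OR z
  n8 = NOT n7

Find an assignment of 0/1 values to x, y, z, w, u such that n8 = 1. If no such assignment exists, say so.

n8 = NOT n7 must be 1, so n7 = 0.
Check with x=1, y=0, z=0, w=0, u=1:
n1 = NOT y = NOT 0 = 1
n2 = n1 OR x = 1 OR 1 = 1
n3 = u AND n2 = 1 AND 1 = 1
n4 = n3 AND w = 1 AND 0 = 0
n5 = n3 AND n4 = 1 AND 0 = 0
n6 = n4 AND n5 = 0 AND 0 = 0
n7 = n6 OR z = 0 OR 0 = 0
n8 = NOT n7 = NOT 0 = 1
So n8 = 1 as required.

x=1, y=0, z=0, w=0, u=1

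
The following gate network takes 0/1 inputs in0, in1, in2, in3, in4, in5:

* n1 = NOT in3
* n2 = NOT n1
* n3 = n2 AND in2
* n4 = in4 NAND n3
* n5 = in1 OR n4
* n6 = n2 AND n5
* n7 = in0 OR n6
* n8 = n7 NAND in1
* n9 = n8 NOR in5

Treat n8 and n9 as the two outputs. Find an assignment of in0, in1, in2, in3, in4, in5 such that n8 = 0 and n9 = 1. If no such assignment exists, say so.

Check with in0=0, in1=1, in2=0, in3=1, in4=1, in5=0:
n1 = NOT in3 = NOT 1 = 0
n2 = NOT n1 = NOT 0 = 1
n3 = n2 AND in2 = 1 AND 0 = 0
n4 = in4 NAND n3 = 1 NAND 0 = 1
n5 = in1 OR n4 = 1 OR 1 = 1
n6 = n2 AND n5 = 1 AND 1 = 1
n7 = in0 OR n6 = 0 OR 1 = 1
n8 = n7 NAND in1 = 1 NAND 1 = 0
n9 = n8 NOR in5 = 0 NOR 0 = 1
So n8 = 0 and n9 = 1.

in0=0, in1=1, in2=0, in3=1, in4=1, in5=0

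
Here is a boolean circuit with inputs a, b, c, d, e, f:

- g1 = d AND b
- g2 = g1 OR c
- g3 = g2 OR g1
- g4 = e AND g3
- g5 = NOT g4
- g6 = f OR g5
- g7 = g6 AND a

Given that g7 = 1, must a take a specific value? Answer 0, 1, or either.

1

g7 = g6 AND a must be 1, so both g6 = 1 and a = 1.
g6 = f OR g5 must be 1, so at least one of f, g5 is 1.
Every assignment with g7 = 1 has a = 1; there are 27 such assignment(s).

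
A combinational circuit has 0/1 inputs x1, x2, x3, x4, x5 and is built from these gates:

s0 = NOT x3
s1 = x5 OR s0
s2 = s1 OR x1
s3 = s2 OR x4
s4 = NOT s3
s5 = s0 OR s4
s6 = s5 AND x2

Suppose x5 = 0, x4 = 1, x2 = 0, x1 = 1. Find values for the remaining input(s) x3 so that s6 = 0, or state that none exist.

s6 = s5 AND x2 must be 0, so at least one of s5, x2 is 0.
Check with x5 = 0, x4 = 1, x2 = 0, x1 = 1 and x3=1:
s0 = NOT x3 = NOT 1 = 0
s1 = x5 OR s0 = 0 OR 0 = 0
s2 = s1 OR x1 = 0 OR 1 = 1
s3 = s2 OR x4 = 1 OR 1 = 1
s4 = NOT s3 = NOT 1 = 0
s5 = s0 OR s4 = 0 OR 0 = 0
s6 = s5 AND x2 = 0 AND 0 = 0
So s6 = 0.

x3=1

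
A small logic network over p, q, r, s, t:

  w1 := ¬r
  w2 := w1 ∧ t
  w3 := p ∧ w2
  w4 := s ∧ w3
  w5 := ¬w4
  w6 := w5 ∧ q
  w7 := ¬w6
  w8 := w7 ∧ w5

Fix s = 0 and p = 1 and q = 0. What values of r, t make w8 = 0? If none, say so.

With s = 0 and p = 1 and q = 0 fixed, none of the 4 settings of r, t give w8 = 0.
For example, with r=1, t=0:
w1 = ¬r = ¬1 = 0
w2 = w1 ∧ t = 0 ∧ 0 = 0
w3 = p ∧ w2 = 1 ∧ 0 = 0
w4 = s ∧ w3 = 0 ∧ 0 = 0
w5 = ¬w4 = ¬0 = 1
w6 = w5 ∧ q = 1 ∧ 0 = 0
w7 = ¬w6 = ¬0 = 1
w8 = w7 ∧ w5 = 1 ∧ 1 = 1
giving w8 = 1 ≠ 0.

no solution exists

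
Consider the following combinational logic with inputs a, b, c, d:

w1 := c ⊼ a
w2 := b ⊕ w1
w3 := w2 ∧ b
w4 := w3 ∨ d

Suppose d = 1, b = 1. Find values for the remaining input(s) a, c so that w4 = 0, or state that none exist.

no solution exists

With d = 1, b = 1 fixed, none of the 4 settings of a, c give w4 = 0.
For example, with a=1, c=0:
w1 = c ⊼ a = 0 ⊼ 1 = 1
w2 = b ⊕ w1 = 1 ⊕ 1 = 0
w3 = w2 ∧ b = 0 ∧ 1 = 0
w4 = w3 ∨ d = 0 ∨ 1 = 1
giving w4 = 1 ≠ 0.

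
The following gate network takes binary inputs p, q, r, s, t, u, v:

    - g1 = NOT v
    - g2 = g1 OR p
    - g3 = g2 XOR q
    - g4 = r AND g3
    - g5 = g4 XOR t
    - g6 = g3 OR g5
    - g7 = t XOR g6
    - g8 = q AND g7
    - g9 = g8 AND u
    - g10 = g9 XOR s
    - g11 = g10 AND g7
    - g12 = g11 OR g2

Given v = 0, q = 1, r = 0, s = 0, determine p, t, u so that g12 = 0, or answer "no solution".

no solution exists

With v = 0, q = 1, r = 0, s = 0 fixed, none of the 8 settings of p, t, u give g12 = 0.
For example, with p=1, t=1, u=1:
g1 = NOT v = NOT 0 = 1
g2 = g1 OR p = 1 OR 1 = 1
g3 = g2 XOR q = 1 XOR 1 = 0
g4 = r AND g3 = 0 AND 0 = 0
g5 = g4 XOR t = 0 XOR 1 = 1
g6 = g3 OR g5 = 0 OR 1 = 1
g7 = t XOR g6 = 1 XOR 1 = 0
g8 = q AND g7 = 1 AND 0 = 0
g9 = g8 AND u = 0 AND 1 = 0
g10 = g9 XOR s = 0 XOR 0 = 0
g11 = g10 AND g7 = 0 AND 0 = 0
g12 = g11 OR g2 = 0 OR 1 = 1
giving g12 = 1 ≠ 0.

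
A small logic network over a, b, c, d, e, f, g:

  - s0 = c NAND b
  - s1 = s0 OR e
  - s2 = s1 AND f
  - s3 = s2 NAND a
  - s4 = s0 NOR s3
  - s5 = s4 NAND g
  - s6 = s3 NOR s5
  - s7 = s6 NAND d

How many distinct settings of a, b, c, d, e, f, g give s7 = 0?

s7 = s6 NAND d must be 0, so both s6 = 1 and d = 1.
s6 = s3 NOR s5 must be 1, so both s3 = 0 and s5 = 0.
s3 = s2 NAND a must be 0, so both s2 = 1 and a = 1.
Satisfying assignments:
  a=1, b=1, c=1, d=1, e=1, f=1, g=1

1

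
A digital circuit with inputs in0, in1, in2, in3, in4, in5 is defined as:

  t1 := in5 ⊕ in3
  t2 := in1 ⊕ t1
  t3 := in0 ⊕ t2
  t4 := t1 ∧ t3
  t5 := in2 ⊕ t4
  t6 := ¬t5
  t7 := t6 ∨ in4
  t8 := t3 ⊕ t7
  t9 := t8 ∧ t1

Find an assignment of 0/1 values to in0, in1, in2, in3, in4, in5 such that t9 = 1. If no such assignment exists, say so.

in0=0, in1=1, in2=0, in3=0, in4=1, in5=1

t9 = t8 ∧ t1 must be 1, so both t8 = 1 and t1 = 1.
Check with in0=0, in1=1, in2=0, in3=0, in4=1, in5=1:
t1 = in5 ⊕ in3 = 1 ⊕ 0 = 1
t2 = in1 ⊕ t1 = 1 ⊕ 1 = 0
t3 = in0 ⊕ t2 = 0 ⊕ 0 = 0
t4 = t1 ∧ t3 = 1 ∧ 0 = 0
t5 = in2 ⊕ t4 = 0 ⊕ 0 = 0
t6 = ¬t5 = ¬0 = 1
t7 = t6 ∨ in4 = 1 ∨ 1 = 1
t8 = t3 ⊕ t7 = 0 ⊕ 1 = 1
t9 = t8 ∧ t1 = 1 ∧ 1 = 1
So t9 = 1 as required.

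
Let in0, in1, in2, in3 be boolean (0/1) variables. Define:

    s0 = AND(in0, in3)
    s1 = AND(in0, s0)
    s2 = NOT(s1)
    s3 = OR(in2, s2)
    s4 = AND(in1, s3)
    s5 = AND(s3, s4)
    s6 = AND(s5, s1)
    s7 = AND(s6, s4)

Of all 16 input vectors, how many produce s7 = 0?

15

s7 = AND(s6, s4) must be 0, so at least one of s6, s4 is 0.
Enumerating the 16 input combinations, 15 give s7 = 0 and 1 give s7 = 1.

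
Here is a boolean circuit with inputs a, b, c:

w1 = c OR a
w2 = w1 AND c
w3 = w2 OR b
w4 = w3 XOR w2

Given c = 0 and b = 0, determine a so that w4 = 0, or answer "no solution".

Check with c = 0 and b = 0 and a=0:
w1 = c OR a = 0 OR 0 = 0
w2 = w1 AND c = 0 AND 0 = 0
w3 = w2 OR b = 0 OR 0 = 0
w4 = w3 XOR w2 = 0 XOR 0 = 0
So w4 = 0.

a=0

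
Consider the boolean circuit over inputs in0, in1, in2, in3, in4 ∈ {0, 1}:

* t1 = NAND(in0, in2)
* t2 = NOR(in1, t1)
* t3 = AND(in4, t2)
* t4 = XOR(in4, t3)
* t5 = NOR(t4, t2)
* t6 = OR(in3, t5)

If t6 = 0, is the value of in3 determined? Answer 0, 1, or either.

0

t6 = OR(in3, t5) must be 0, so both in3 = 0 and t5 = 0.
t5 = NOR(t4, t2) must be 0, so at least one of t4, t2 is 1.
Every assignment with t6 = 0 has in3 = 0; there are 9 such assignment(s).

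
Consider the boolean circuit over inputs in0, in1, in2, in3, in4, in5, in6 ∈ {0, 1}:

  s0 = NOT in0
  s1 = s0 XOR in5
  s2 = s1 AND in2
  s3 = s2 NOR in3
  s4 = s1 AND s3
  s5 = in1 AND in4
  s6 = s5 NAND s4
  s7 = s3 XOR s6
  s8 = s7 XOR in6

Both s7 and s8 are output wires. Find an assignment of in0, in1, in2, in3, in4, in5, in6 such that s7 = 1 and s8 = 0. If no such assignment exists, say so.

in0=0, in1=0, in2=0, in3=1, in4=0, in5=0, in6=1

Check with in0=0, in1=0, in2=0, in3=1, in4=0, in5=0, in6=1:
s0 = NOT in0 = NOT 0 = 1
s1 = s0 XOR in5 = 1 XOR 0 = 1
s2 = s1 AND in2 = 1 AND 0 = 0
s3 = s2 NOR in3 = 0 NOR 1 = 0
s4 = s1 AND s3 = 1 AND 0 = 0
s5 = in1 AND in4 = 0 AND 0 = 0
s6 = s5 NAND s4 = 0 NAND 0 = 1
s7 = s3 XOR s6 = 0 XOR 1 = 1
s8 = s7 XOR in6 = 1 XOR 1 = 0
So s7 = 1 and s8 = 0.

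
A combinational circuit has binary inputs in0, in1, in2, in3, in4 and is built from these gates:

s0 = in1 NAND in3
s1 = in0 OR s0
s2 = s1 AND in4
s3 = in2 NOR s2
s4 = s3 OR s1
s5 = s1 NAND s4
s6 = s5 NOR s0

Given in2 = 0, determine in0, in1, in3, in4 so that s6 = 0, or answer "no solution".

s6 = s5 NOR s0 must be 0, so at least one of s5, s0 is 1.
Check with in2 = 0 and in0=0, in1=0, in3=0, in4=0:
s0 = in1 NAND in3 = 0 NAND 0 = 1
s1 = in0 OR s0 = 0 OR 1 = 1
s2 = s1 AND in4 = 1 AND 0 = 0
s3 = in2 NOR s2 = 0 NOR 0 = 1
s4 = s3 OR s1 = 1 OR 1 = 1
s5 = s1 NAND s4 = 1 NAND 1 = 0
s6 = s5 NOR s0 = 0 NOR 1 = 0
So s6 = 0.

in0=0 in1=0 in3=0 in4=0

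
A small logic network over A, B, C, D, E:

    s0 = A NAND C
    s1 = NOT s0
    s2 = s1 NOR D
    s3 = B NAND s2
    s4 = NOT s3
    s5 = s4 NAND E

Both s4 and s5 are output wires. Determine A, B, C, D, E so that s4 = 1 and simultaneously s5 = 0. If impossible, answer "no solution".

Check with A=0 B=1 C=1 D=0 E=1:
s0 = A NAND C = 0 NAND 1 = 1
s1 = NOT s0 = NOT 1 = 0
s2 = s1 NOR D = 0 NOR 0 = 1
s3 = B NAND s2 = 1 NAND 1 = 0
s4 = NOT s3 = NOT 0 = 1
s5 = s4 NAND E = 1 NAND 1 = 0
So s4 = 1 and s5 = 0.

A=0 B=1 C=1 D=0 E=1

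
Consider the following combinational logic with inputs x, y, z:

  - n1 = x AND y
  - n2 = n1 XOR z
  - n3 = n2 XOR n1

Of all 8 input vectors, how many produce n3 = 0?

n3 = n2 XOR n1 must be 0, so n2 and n1 are equal.
Satisfying assignments:
  x=0, y=0, z=0
  x=0, y=1, z=0
  x=1, y=0, z=0
  x=1, y=1, z=0

4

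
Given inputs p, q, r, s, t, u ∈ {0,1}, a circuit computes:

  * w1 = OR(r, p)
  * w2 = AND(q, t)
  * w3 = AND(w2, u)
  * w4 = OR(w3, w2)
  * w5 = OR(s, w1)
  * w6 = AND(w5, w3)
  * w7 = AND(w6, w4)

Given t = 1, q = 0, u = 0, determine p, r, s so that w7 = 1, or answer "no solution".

With t = 1, q = 0, u = 0 fixed, none of the 8 settings of p, r, s give w7 = 1.
For example, with p=1, r=1, s=0:
w1 = OR(r, p) = OR(1, 1) = 1
w2 = AND(q, t) = AND(0, 1) = 0
w3 = AND(w2, u) = AND(0, 0) = 0
w4 = OR(w3, w2) = OR(0, 0) = 0
w5 = OR(s, w1) = OR(0, 1) = 1
w6 = AND(w5, w3) = AND(1, 0) = 0
w7 = AND(w6, w4) = AND(0, 0) = 0
giving w7 = 0 ≠ 1.

no solution exists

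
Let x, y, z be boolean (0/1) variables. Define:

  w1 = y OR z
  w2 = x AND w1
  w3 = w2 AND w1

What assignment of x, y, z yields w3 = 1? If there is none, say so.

x=1, y=1, z=0

Check with x=1, y=1, z=0:
w1 = y OR z = 1 OR 0 = 1
w2 = x AND w1 = 1 AND 1 = 1
w3 = w2 AND w1 = 1 AND 1 = 1
So w3 = 1 as required.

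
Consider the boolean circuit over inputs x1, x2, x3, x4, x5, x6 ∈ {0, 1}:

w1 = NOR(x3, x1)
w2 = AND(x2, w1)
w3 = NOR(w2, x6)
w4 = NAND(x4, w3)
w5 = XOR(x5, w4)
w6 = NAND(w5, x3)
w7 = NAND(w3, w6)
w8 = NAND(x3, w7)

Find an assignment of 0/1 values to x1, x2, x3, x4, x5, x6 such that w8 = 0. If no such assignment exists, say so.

Check with x1=1, x2=1, x3=1, x4=0, x5=1, x6=1:
w1 = NOR(x3, x1) = NOR(1, 1) = 0
w2 = AND(x2, w1) = AND(1, 0) = 0
w3 = NOR(w2, x6) = NOR(0, 1) = 0
w4 = NAND(x4, w3) = NAND(0, 0) = 1
w5 = XOR(x5, w4) = XOR(1, 1) = 0
w6 = NAND(w5, x3) = NAND(0, 1) = 1
w7 = NAND(w3, w6) = NAND(0, 1) = 1
w8 = NAND(x3, w7) = NAND(1, 1) = 0
So w8 = 0 as required.

x1=1, x2=1, x3=1, x4=0, x5=1, x6=1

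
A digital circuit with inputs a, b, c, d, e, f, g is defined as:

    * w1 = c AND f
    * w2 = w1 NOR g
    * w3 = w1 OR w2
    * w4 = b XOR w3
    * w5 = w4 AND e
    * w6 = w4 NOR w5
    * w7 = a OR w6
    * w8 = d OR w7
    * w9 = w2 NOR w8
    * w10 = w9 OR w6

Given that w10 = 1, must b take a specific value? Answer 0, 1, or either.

Both values of b occur among assignments with w10 = 1:
  b=0: a=0, b=0, c=0, d=0, e=0, f=0, g=1
  b=1: a=0, b=1, c=0, d=0, e=0, f=0, g=0

either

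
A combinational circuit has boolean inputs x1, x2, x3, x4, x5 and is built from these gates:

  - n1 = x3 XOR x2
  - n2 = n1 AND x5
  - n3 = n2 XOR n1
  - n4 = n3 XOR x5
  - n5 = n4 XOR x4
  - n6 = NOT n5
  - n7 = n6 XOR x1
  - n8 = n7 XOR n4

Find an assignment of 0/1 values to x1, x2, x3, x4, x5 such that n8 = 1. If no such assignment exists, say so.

n8 = n7 XOR n4 must be 1, so n7 and n4 differ.
Check with x1=0, x2=0, x3=0, x4=0, x5=1:
n1 = x3 XOR x2 = 0 XOR 0 = 0
n2 = n1 AND x5 = 0 AND 1 = 0
n3 = n2 XOR n1 = 0 XOR 0 = 0
n4 = n3 XOR x5 = 0 XOR 1 = 1
n5 = n4 XOR x4 = 1 XOR 0 = 1
n6 = NOT n5 = NOT 1 = 0
n7 = n6 XOR x1 = 0 XOR 0 = 0
n8 = n7 XOR n4 = 0 XOR 1 = 1
So n8 = 1 as required.

x1=0, x2=0, x3=0, x4=0, x5=1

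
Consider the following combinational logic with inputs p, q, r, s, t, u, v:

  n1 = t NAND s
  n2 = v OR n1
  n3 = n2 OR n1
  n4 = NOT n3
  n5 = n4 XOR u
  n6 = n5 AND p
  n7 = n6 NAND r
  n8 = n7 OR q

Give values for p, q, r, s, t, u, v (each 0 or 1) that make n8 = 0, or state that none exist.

p=1 q=0 r=1 s=1 t=1 u=0 v=0

n8 = n7 OR q must be 0, so both n7 = 0 and q = 0.
n7 = n6 NAND r must be 0, so both n6 = 1 and r = 1.
n6 = n5 AND p must be 1, so both n5 = 1 and p = 1.
Check with p=1 q=0 r=1 s=1 t=1 u=0 v=0:
n1 = t NAND s = 1 NAND 1 = 0
n2 = v OR n1 = 0 OR 0 = 0
n3 = n2 OR n1 = 0 OR 0 = 0
n4 = NOT n3 = NOT 0 = 1
n5 = n4 XOR u = 1 XOR 0 = 1
n6 = n5 AND p = 1 AND 1 = 1
n7 = n6 NAND r = 1 NAND 1 = 0
n8 = n7 OR q = 0 OR 0 = 0
So n8 = 0 as required.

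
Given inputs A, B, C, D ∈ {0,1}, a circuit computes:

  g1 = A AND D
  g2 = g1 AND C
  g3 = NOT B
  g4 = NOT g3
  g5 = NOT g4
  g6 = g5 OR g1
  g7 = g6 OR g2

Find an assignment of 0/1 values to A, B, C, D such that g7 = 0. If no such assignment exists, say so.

A=0, B=1, C=1, D=0

Check with A=0, B=1, C=1, D=0:
g1 = A AND D = 0 AND 0 = 0
g2 = g1 AND C = 0 AND 1 = 0
g3 = NOT B = NOT 1 = 0
g4 = NOT g3 = NOT 0 = 1
g5 = NOT g4 = NOT 1 = 0
g6 = g5 OR g1 = 0 OR 0 = 0
g7 = g6 OR g2 = 0 OR 0 = 0
So g7 = 0 as required.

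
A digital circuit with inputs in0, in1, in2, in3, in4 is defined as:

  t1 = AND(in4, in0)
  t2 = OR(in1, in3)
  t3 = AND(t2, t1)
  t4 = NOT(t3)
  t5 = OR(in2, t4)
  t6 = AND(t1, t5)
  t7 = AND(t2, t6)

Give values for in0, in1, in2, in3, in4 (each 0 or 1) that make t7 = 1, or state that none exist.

t7 = AND(t2, t6) must be 1, so both t2 = 1 and t6 = 1.
t2 = OR(in1, in3) must be 1, so at least one of in1, in3 is 1.
Check with in0=1 in1=0 in2=1 in3=1 in4=1:
t1 = AND(in4, in0) = AND(1, 1) = 1
t2 = OR(in1, in3) = OR(0, 1) = 1
t3 = AND(t2, t1) = AND(1, 1) = 1
t4 = NOT(t3) = NOT 1 = 0
t5 = OR(in2, t4) = OR(1, 0) = 1
t6 = AND(t1, t5) = AND(1, 1) = 1
t7 = AND(t2, t6) = AND(1, 1) = 1
So t7 = 1 as required.

in0=1 in1=0 in2=1 in3=1 in4=1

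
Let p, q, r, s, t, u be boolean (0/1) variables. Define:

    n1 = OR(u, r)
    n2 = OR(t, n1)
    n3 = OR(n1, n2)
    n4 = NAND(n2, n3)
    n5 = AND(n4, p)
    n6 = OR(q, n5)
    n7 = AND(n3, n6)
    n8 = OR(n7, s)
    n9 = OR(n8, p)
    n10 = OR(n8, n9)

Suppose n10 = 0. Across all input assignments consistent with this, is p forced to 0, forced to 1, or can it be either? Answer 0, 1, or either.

0

n10 = OR(n8, n9) must be 0, so both n8 = 0 and n9 = 0.
n8 = OR(n7, s) must be 0, so both n7 = 0 and s = 0.
n9 = OR(n8, p) must be 0, so both n8 = 0 and p = 0.
Every assignment with n10 = 0 has p = 0; there are 9 such assignment(s).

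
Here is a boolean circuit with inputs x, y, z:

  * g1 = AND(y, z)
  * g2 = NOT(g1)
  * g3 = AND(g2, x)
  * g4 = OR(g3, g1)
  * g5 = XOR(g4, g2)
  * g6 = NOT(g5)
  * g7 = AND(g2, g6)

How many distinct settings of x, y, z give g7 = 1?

g7 = AND(g2, g6) must be 1, so both g2 = 1 and g6 = 1.
Enumerating the 8 input combinations, 3 give g7 = 1 and 5 give g7 = 0.

3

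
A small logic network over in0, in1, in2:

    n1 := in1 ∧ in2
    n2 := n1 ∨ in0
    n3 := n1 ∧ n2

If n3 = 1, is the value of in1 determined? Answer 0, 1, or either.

n3 = n1 ∧ n2 must be 1, so both n1 = 1 and n2 = 1.
n1 = in1 ∧ in2 must be 1, so both in1 = 1 and in2 = 1.
n2 = n1 ∨ in0 must be 1, so at least one of n1, in0 is 1.
Every assignment with n3 = 1 has in1 = 1; there are 2 such assignment(s).
  in0=0, in1=1, in2=1
  in0=1, in1=1, in2=1

1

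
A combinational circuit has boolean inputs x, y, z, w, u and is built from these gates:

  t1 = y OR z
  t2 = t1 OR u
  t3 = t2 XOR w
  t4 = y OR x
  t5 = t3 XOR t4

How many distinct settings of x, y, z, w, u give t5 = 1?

t5 = t3 XOR t4 must be 1, so t3 and t4 differ.
Enumerating the 32 input combinations, 16 give t5 = 1 and 16 give t5 = 0.

16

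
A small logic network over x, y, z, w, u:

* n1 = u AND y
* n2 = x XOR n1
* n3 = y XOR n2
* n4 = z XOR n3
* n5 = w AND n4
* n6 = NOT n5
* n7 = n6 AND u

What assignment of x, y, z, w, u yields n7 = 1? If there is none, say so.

x=1 y=1 z=1 w=0 u=1

Check with x=1 y=1 z=1 w=0 u=1:
n1 = u AND y = 1 AND 1 = 1
n2 = x XOR n1 = 1 XOR 1 = 0
n3 = y XOR n2 = 1 XOR 0 = 1
n4 = z XOR n3 = 1 XOR 1 = 0
n5 = w AND n4 = 0 AND 0 = 0
n6 = NOT n5 = NOT 0 = 1
n7 = n6 AND u = 1 AND 1 = 1
So n7 = 1 as required.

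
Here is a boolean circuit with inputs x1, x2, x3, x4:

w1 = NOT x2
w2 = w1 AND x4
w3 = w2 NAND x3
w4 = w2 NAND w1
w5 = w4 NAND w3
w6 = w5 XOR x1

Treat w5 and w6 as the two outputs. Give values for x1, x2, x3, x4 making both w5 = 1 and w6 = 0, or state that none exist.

Check with x1=1, x2=0, x3=0, x4=1:
w1 = NOT x2 = NOT 0 = 1
w2 = w1 AND x4 = 1 AND 1 = 1
w3 = w2 NAND x3 = 1 NAND 0 = 1
w4 = w2 NAND w1 = 1 NAND 1 = 0
w5 = w4 NAND w3 = 0 NAND 1 = 1
w6 = w5 XOR x1 = 1 XOR 1 = 0
So w5 = 1 and w6 = 0.

x1=1, x2=0, x3=0, x4=1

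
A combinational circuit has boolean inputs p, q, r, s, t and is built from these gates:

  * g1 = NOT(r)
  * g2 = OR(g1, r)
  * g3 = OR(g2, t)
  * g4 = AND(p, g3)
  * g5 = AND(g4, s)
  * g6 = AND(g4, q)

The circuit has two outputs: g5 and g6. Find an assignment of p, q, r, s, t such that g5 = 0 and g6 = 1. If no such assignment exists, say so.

Check with p=1 q=1 r=1 s=0 t=0:
g1 = NOT(r) = NOT 1 = 0
g2 = OR(g1, r) = OR(0, 1) = 1
g3 = OR(g2, t) = OR(1, 0) = 1
g4 = AND(p, g3) = AND(1, 1) = 1
g5 = AND(g4, s) = AND(1, 0) = 0
g6 = AND(g4, q) = AND(1, 1) = 1
So g5 = 0 and g6 = 1.

p=1 q=1 r=1 s=0 t=0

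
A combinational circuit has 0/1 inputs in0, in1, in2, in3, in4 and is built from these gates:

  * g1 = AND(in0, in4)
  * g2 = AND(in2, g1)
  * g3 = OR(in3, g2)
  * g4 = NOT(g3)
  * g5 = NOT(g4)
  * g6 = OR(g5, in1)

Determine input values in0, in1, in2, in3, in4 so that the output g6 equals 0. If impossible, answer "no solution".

g6 = OR(g5, in1) must be 0, so both g5 = 0 and in1 = 0.
Check with in0=0, in1=0, in2=0, in3=0, in4=1:
g1 = AND(in0, in4) = AND(0, 1) = 0
g2 = AND(in2, g1) = AND(0, 0) = 0
g3 = OR(in3, g2) = OR(0, 0) = 0
g4 = NOT(g3) = NOT 0 = 1
g5 = NOT(g4) = NOT 1 = 0
g6 = OR(g5, in1) = OR(0, 0) = 0
So g6 = 0 as required.

in0=0, in1=0, in2=0, in3=0, in4=1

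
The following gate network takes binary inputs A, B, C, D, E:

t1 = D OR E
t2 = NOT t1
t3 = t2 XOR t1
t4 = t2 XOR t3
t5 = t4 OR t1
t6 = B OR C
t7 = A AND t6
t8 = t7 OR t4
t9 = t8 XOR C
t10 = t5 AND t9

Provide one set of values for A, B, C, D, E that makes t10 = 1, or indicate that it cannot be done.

A=0, B=0, C=0, D=1, E=1

Check with A=0, B=0, C=0, D=1, E=1:
t1 = D OR E = 1 OR 1 = 1
t2 = NOT t1 = NOT 1 = 0
t3 = t2 XOR t1 = 0 XOR 1 = 1
t4 = t2 XOR t3 = 0 XOR 1 = 1
t5 = t4 OR t1 = 1 OR 1 = 1
t6 = B OR C = 0 OR 0 = 0
t7 = A AND t6 = 0 AND 0 = 0
t8 = t7 OR t4 = 0 OR 1 = 1
t9 = t8 XOR C = 1 XOR 0 = 1
t10 = t5 AND t9 = 1 AND 1 = 1
So t10 = 1 as required.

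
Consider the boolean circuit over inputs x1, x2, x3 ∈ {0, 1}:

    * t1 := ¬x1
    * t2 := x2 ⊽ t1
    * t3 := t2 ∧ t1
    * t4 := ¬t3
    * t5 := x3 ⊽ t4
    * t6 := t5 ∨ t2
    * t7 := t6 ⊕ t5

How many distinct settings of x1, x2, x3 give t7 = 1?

t7 = t6 ⊕ t5 must be 1, so t6 and t5 differ.
Satisfying assignments:
  x1=1, x2=0, x3=0
  x1=1, x2=0, x3=1

2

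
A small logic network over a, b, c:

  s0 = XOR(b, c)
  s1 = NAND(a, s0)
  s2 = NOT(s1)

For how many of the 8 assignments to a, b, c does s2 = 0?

s2 = NOT(s1) must be 0, so s1 = 1.
Satisfying assignments:
  a=0, b=0, c=0
  a=0, b=0, c=1
  a=0, b=1, c=0
  a=0, b=1, c=1
  a=1, b=0, c=0
  a=1, b=1, c=1

6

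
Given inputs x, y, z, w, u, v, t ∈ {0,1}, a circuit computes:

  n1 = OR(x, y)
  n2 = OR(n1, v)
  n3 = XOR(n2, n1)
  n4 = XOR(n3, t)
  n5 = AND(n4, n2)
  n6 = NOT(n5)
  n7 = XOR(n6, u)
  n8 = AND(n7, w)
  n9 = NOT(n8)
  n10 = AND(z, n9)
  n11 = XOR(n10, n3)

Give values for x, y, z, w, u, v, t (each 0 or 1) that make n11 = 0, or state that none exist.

n11 = XOR(n10, n3) must be 0, so n10 and n3 are equal.
Check with x=0 y=1 z=1 w=1 u=1 v=0 t=1:
n1 = OR(x, y) = OR(0, 1) = 1
n2 = OR(n1, v) = OR(1, 0) = 1
n3 = XOR(n2, n1) = XOR(1, 1) = 0
n4 = XOR(n3, t) = XOR(0, 1) = 1
n5 = AND(n4, n2) = AND(1, 1) = 1
n6 = NOT(n5) = NOT 1 = 0
n7 = XOR(n6, u) = XOR(0, 1) = 1
n8 = AND(n7, w) = AND(1, 1) = 1
n9 = NOT(n8) = NOT 1 = 0
n10 = AND(z, n9) = AND(1, 0) = 0
n11 = XOR(n10, n3) = XOR(0, 0) = 0
So n11 = 0 as required.

x=0 y=1 z=1 w=1 u=1 v=0 t=1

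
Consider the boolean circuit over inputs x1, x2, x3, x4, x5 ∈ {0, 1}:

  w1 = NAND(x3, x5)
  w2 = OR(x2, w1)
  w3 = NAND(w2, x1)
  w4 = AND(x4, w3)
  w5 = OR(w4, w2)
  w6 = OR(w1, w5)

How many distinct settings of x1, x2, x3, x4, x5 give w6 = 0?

2

w6 = OR(w1, w5) must be 0, so both w1 = 0 and w5 = 0.
w1 = NAND(x3, x5) must be 0, so both x3 = 1 and x5 = 1.
Enumerating the 32 input combinations, 2 give w6 = 0 and 30 give w6 = 1.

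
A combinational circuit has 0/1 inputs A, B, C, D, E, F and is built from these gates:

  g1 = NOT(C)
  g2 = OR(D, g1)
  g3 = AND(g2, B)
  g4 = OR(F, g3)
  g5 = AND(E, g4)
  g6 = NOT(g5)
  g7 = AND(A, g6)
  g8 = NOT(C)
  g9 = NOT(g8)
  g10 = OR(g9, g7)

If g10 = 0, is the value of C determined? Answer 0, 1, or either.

g10 = OR(g9, g7) must be 0, so both g9 = 0 and g7 = 0.
Every assignment with g10 = 0 has C = 0; there are 22 such assignment(s).

0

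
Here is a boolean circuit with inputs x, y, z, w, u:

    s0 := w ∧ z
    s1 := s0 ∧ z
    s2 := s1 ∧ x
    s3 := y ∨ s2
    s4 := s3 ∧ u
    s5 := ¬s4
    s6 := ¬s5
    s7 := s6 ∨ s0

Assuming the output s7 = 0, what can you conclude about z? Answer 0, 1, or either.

Both values of z occur among assignments with s7 = 0:
  z=0: x=0, y=0, z=0, w=0, u=0
  z=1: x=0, y=0, z=1, w=0, u=0

either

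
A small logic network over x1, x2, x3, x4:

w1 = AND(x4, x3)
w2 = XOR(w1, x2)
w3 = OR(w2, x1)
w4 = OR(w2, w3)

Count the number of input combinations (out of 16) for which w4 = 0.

w4 = OR(w2, w3) must be 0, so both w2 = 0 and w3 = 0.
w2 = XOR(w1, x2) must be 0, so w1 and x2 are equal.
Satisfying assignments:
  x1=0, x2=0, x3=0, x4=0
  x1=0, x2=0, x3=0, x4=1
  x1=0, x2=0, x3=1, x4=0
  x1=0, x2=1, x3=1, x4=1

4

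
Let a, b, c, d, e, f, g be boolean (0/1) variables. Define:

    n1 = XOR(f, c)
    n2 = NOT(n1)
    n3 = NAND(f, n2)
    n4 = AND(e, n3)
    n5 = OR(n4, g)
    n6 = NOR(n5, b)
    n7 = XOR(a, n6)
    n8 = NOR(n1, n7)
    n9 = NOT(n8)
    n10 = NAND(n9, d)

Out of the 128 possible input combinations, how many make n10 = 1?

80

n10 = NAND(n9, d) must be 1, so at least one of n9, d is 0.
Enumerating the 128 input combinations, 80 give n10 = 1 and 48 give n10 = 0.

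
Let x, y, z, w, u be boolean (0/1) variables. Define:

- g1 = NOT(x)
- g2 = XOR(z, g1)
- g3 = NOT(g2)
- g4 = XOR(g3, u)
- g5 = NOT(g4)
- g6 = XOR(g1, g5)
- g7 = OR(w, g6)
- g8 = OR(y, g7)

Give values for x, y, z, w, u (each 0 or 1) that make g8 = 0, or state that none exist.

x=1, y=0, z=1, w=0, u=1

g8 = OR(y, g7) must be 0, so both y = 0 and g7 = 0.
g7 = OR(w, g6) must be 0, so both w = 0 and g6 = 0.
Check with x=1, y=0, z=1, w=0, u=1:
g1 = NOT(x) = NOT 1 = 0
g2 = XOR(z, g1) = XOR(1, 0) = 1
g3 = NOT(g2) = NOT 1 = 0
g4 = XOR(g3, u) = XOR(0, 1) = 1
g5 = NOT(g4) = NOT 1 = 0
g6 = XOR(g1, g5) = XOR(0, 0) = 0
g7 = OR(w, g6) = OR(0, 0) = 0
g8 = OR(y, g7) = OR(0, 0) = 0
So g8 = 0 as required.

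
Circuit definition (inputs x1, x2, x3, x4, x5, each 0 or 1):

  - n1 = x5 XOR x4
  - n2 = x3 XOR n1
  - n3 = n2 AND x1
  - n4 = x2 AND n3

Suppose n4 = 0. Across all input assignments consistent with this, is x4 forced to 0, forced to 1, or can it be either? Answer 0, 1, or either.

either

Both values of x4 occur among assignments with n4 = 0:
  x4=0: x1=0, x2=0, x3=0, x4=0, x5=0
  x4=1: x1=0, x2=0, x3=0, x4=1, x5=0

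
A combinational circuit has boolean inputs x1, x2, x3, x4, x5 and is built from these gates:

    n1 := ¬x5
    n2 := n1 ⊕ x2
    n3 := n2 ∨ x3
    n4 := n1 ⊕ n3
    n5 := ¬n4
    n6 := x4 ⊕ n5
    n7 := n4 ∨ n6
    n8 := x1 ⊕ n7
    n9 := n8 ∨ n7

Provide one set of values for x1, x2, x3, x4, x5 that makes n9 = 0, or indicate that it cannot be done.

Check with x1=0, x2=0, x3=1, x4=1, x5=0:
n1 = ¬x5 = ¬0 = 1
n2 = n1 ⊕ x2 = 1 ⊕ 0 = 1
n3 = n2 ∨ x3 = 1 ∨ 1 = 1
n4 = n1 ⊕ n3 = 1 ⊕ 1 = 0
n5 = ¬n4 = ¬0 = 1
n6 = x4 ⊕ n5 = 1 ⊕ 1 = 0
n7 = n4 ∨ n6 = 0 ∨ 0 = 0
n8 = x1 ⊕ n7 = 0 ⊕ 0 = 0
n9 = n8 ∨ n7 = 0 ∨ 0 = 0
So n9 = 0 as required.

x1=0, x2=0, x3=1, x4=1, x5=0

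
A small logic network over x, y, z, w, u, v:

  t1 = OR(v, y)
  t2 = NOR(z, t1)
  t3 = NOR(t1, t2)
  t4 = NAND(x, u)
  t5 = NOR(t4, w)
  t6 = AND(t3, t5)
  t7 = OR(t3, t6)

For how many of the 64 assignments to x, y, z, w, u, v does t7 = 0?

t7 = OR(t3, t6) must be 0, so both t3 = 0 and t6 = 0.
t3 = NOR(t1, t2) must be 0, so at least one of t1, t2 is 1.
Enumerating the 64 input combinations, 56 give t7 = 0 and 8 give t7 = 1.

56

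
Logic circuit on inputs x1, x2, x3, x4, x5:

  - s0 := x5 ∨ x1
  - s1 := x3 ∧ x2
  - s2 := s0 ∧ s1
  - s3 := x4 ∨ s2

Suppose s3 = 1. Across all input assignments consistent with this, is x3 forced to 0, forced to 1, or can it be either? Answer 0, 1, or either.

Both values of x3 occur among assignments with s3 = 1:
  x3=0: x1=0, x2=0, x3=0, x4=1, x5=0
  x3=1: x1=0, x2=0, x3=1, x4=1, x5=0

either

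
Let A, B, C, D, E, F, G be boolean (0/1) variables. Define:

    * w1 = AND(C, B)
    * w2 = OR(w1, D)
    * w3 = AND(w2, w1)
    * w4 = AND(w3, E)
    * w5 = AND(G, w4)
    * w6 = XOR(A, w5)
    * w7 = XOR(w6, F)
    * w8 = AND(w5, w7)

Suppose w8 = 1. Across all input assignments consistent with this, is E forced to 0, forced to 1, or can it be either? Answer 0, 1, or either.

w8 = AND(w5, w7) must be 1, so both w5 = 1 and w7 = 1.
Every assignment with w8 = 1 has E = 1; there are 4 such assignment(s).
  A=0, B=1, C=1, D=0, E=1, F=0, G=1
  A=0, B=1, C=1, D=1, E=1, F=0, G=1
  A=1, B=1, C=1, D=0, E=1, F=1, G=1
  A=1, B=1, C=1, D=1, E=1, F=1, G=1

1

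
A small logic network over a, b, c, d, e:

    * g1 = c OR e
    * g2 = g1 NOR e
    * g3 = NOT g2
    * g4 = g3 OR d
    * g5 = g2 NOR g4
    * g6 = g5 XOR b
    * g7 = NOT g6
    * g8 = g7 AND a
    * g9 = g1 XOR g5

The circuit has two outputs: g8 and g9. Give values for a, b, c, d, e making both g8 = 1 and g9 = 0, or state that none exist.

Check with a=1, b=0, c=0, d=0, e=0:
g1 = c OR e = 0 OR 0 = 0
g2 = g1 NOR e = 0 NOR 0 = 1
g3 = NOT g2 = NOT 1 = 0
g4 = g3 OR d = 0 OR 0 = 0
g5 = g2 NOR g4 = 1 NOR 0 = 0
g6 = g5 XOR b = 0 XOR 0 = 0
g7 = NOT g6 = NOT 0 = 1
g8 = g7 AND a = 1 AND 1 = 1
g9 = g1 XOR g5 = 0 XOR 0 = 0
So g8 = 1 and g9 = 0.

a=1, b=0, c=0, d=0, e=0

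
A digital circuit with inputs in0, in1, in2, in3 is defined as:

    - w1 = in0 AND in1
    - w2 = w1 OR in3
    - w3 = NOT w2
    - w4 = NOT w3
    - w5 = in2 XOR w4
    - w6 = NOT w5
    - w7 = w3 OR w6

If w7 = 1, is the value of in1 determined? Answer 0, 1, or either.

either

Both values of in1 occur among assignments with w7 = 1:
  in1=0: in0=0, in1=0, in2=0, in3=0
  in1=1: in0=0, in1=1, in2=0, in3=0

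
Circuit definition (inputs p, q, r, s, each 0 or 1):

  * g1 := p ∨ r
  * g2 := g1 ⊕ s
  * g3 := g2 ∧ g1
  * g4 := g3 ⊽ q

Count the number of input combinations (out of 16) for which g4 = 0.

11

g4 = g3 ⊽ q must be 0, so at least one of g3, q is 1.
Enumerating the 16 input combinations, 11 give g4 = 0 and 5 give g4 = 1.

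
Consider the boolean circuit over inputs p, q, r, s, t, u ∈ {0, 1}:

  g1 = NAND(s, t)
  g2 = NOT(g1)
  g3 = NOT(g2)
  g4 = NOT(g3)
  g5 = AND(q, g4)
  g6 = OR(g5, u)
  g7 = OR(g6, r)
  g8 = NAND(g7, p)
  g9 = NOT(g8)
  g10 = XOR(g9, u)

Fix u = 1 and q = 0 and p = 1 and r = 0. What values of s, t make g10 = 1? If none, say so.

With u = 1 and q = 0 and p = 1 and r = 0 fixed, none of the 4 settings of s, t give g10 = 1.
For example, with s=0, t=0:
g1 = NAND(s, t) = NAND(0, 0) = 1
g2 = NOT(g1) = NOT 1 = 0
g3 = NOT(g2) = NOT 0 = 1
g4 = NOT(g3) = NOT 1 = 0
g5 = AND(q, g4) = AND(0, 0) = 0
g6 = OR(g5, u) = OR(0, 1) = 1
g7 = OR(g6, r) = OR(1, 0) = 1
g8 = NAND(g7, p) = NAND(1, 1) = 0
g9 = NOT(g8) = NOT 0 = 1
g10 = XOR(g9, u) = XOR(1, 1) = 0
giving g10 = 0 ≠ 1.

no solution exists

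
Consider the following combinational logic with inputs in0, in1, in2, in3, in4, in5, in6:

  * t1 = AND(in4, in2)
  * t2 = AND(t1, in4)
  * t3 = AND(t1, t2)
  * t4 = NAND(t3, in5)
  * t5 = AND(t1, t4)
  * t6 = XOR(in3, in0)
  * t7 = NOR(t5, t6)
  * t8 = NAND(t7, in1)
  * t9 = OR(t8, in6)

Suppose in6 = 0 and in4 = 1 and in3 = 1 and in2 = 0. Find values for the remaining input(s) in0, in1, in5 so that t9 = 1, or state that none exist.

in0=0, in1=1, in5=0

Check with in6 = 0 and in4 = 1 and in3 = 1 and in2 = 0 and in0=0, in1=1, in5=0:
t1 = AND(in4, in2) = AND(1, 0) = 0
t2 = AND(t1, in4) = AND(0, 1) = 0
t3 = AND(t1, t2) = AND(0, 0) = 0
t4 = NAND(t3, in5) = NAND(0, 0) = 1
t5 = AND(t1, t4) = AND(0, 1) = 0
t6 = XOR(in3, in0) = XOR(1, 0) = 1
t7 = NOR(t5, t6) = NOR(0, 1) = 0
t8 = NAND(t7, in1) = NAND(0, 1) = 1
t9 = OR(t8, in6) = OR(1, 0) = 1
So t9 = 1.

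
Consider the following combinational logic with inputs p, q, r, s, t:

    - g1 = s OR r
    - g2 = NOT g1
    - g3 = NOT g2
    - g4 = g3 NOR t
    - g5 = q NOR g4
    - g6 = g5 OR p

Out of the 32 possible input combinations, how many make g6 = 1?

g6 = g5 OR p must be 1, so at least one of g5, p is 1.
Enumerating the 32 input combinations, 23 give g6 = 1 and 9 give g6 = 0.

23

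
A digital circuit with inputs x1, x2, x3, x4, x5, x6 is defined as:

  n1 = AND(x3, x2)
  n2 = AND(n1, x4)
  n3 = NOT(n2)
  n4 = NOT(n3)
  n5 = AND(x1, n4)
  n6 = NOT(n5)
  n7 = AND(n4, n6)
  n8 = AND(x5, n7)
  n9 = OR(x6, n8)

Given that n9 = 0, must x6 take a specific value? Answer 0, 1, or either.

0

n9 = OR(x6, n8) must be 0, so both x6 = 0 and n8 = 0.
n8 = AND(x5, n7) must be 0, so at least one of x5, n7 is 0.
Every assignment with n9 = 0 has x6 = 0; there are 31 such assignment(s).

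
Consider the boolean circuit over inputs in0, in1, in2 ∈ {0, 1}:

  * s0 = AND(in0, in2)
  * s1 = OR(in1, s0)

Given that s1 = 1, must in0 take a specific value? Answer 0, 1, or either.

either

Both values of in0 occur among assignments with s1 = 1:
  in0=0: in0=0, in1=1, in2=0
  in0=1: in0=1, in1=0, in2=1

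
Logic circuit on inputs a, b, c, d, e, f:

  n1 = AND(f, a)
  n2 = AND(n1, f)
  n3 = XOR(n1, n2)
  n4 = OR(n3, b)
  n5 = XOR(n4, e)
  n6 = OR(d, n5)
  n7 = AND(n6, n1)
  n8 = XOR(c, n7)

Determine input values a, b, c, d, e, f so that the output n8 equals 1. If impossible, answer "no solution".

a=0, b=0, c=1, d=0, e=1, f=1

n8 = XOR(c, n7) must be 1, so c and n7 differ.
Check with a=0, b=0, c=1, d=0, e=1, f=1:
n1 = AND(f, a) = AND(1, 0) = 0
n2 = AND(n1, f) = AND(0, 1) = 0
n3 = XOR(n1, n2) = XOR(0, 0) = 0
n4 = OR(n3, b) = OR(0, 0) = 0
n5 = XOR(n4, e) = XOR(0, 1) = 1
n6 = OR(d, n5) = OR(0, 1) = 1
n7 = AND(n6, n1) = AND(1, 0) = 0
n8 = XOR(c, n7) = XOR(1, 0) = 1
So n8 = 1 as required.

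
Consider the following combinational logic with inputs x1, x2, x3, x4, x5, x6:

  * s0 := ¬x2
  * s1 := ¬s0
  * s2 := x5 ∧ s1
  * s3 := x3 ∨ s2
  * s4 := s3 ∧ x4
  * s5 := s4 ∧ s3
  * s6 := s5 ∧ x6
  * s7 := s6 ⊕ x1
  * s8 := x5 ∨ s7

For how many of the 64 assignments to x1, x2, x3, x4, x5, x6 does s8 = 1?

48

s8 = x5 ∨ s7 must be 1, so at least one of x5, s7 is 1.
Enumerating the 64 input combinations, 48 give s8 = 1 and 16 give s8 = 0.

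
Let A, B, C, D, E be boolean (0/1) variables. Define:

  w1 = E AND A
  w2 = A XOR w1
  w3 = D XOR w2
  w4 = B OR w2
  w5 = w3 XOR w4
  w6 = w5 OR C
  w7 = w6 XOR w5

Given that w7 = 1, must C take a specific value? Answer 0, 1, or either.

w7 = w6 XOR w5 must be 1, so w6 and w5 differ.
Every assignment with w7 = 1 has C = 1; there are 8 such assignment(s).

1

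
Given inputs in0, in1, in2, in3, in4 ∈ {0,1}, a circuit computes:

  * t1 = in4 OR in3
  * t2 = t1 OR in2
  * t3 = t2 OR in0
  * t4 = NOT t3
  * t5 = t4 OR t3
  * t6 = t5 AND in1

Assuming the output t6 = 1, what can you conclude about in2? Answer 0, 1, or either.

Both values of in2 occur among assignments with t6 = 1:
  in2=0: in0=0, in1=1, in2=0, in3=0, in4=0
  in2=1: in0=0, in1=1, in2=1, in3=0, in4=0

either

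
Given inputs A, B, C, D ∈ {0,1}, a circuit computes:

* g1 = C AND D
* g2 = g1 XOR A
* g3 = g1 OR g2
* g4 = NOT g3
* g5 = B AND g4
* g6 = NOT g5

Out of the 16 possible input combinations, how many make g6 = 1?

g6 = NOT g5 must be 1, so g5 = 0.
g5 = B AND g4 must be 0, so at least one of B, g4 is 0.
Enumerating the 16 input combinations, 13 give g6 = 1 and 3 give g6 = 0.

13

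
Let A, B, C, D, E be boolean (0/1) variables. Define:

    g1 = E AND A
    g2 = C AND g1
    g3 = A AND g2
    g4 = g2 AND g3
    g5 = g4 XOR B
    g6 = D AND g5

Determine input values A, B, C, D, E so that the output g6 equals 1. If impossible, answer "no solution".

g6 = D AND g5 must be 1, so both D = 1 and g5 = 1.
g5 = g4 XOR B must be 1, so g4 and B differ.
Check with A=1 B=0 C=1 D=1 E=1:
g1 = E AND A = 1 AND 1 = 1
g2 = C AND g1 = 1 AND 1 = 1
g3 = A AND g2 = 1 AND 1 = 1
g4 = g2 AND g3 = 1 AND 1 = 1
g5 = g4 XOR B = 1 XOR 0 = 1
g6 = D AND g5 = 1 AND 1 = 1
So g6 = 1 as required.

A=1 B=0 C=1 D=1 E=1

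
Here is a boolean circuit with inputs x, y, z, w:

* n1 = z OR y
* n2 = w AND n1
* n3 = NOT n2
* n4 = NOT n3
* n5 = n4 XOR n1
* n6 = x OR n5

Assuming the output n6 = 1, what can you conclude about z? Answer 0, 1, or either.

Both values of z occur among assignments with n6 = 1:
  z=0: x=0, y=1, z=0, w=0
  z=1: x=0, y=0, z=1, w=0

either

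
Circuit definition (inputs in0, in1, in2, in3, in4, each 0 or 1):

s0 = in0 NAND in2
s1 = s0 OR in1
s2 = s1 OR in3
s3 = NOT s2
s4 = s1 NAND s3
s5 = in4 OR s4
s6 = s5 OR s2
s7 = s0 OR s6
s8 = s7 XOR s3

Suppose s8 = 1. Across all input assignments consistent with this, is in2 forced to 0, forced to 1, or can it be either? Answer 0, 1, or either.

either

Both values of in2 occur among assignments with s8 = 1:
  in2=0: in0=0, in1=0, in2=0, in3=0, in4=0
  in2=1: in0=0, in1=0, in2=1, in3=0, in4=0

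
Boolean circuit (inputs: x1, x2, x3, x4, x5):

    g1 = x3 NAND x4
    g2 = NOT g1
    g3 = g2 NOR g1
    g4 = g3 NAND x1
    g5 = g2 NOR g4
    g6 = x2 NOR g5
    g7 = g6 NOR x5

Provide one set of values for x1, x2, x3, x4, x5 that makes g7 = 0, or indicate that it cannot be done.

g7 = g6 NOR x5 must be 0, so at least one of g6, x5 is 1.
Check with x1=0, x2=1, x3=1, x4=1, x5=1:
g1 = x3 NAND x4 = 1 NAND 1 = 0
g2 = NOT g1 = NOT 0 = 1
g3 = g2 NOR g1 = 1 NOR 0 = 0
g4 = g3 NAND x1 = 0 NAND 0 = 1
g5 = g2 NOR g4 = 1 NOR 1 = 0
g6 = x2 NOR g5 = 1 NOR 0 = 0
g7 = g6 NOR x5 = 0 NOR 1 = 0
So g7 = 0 as required.

x1=0, x2=1, x3=1, x4=1, x5=1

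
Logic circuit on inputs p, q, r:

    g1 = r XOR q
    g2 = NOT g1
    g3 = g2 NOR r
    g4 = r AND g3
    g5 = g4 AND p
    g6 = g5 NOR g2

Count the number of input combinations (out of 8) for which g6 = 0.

4

g6 = g5 NOR g2 must be 0, so at least one of g5, g2 is 1.
Satisfying assignments:
  p=0, q=0, r=0
  p=0, q=1, r=1
  p=1, q=0, r=0
  p=1, q=1, r=1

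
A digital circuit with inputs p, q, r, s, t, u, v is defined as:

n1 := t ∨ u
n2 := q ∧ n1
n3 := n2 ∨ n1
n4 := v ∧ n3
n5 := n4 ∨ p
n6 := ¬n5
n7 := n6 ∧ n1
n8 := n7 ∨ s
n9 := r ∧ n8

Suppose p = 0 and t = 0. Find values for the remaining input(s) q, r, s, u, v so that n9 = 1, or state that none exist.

q=0, r=1, s=1, u=0, v=1

n9 = r ∧ n8 must be 1, so both r = 1 and n8 = 1.
Check with p = 0 and t = 0 and q=0, r=1, s=1, u=0, v=1:
n1 = t ∨ u = 0 ∨ 0 = 0
n2 = q ∧ n1 = 0 ∧ 0 = 0
n3 = n2 ∨ n1 = 0 ∨ 0 = 0
n4 = v ∧ n3 = 1 ∧ 0 = 0
n5 = n4 ∨ p = 0 ∨ 0 = 0
n6 = ¬n5 = ¬0 = 1
n7 = n6 ∧ n1 = 1 ∧ 0 = 0
n8 = n7 ∨ s = 0 ∨ 1 = 1
n9 = r ∧ n8 = 1 ∧ 1 = 1
So n9 = 1.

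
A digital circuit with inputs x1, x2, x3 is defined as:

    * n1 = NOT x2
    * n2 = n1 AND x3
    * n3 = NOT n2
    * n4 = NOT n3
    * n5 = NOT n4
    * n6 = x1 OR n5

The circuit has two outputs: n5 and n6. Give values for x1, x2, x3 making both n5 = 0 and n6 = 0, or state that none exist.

Check with x1=0, x2=0, x3=1:
n1 = NOT x2 = NOT 0 = 1
n2 = n1 AND x3 = 1 AND 1 = 1
n3 = NOT n2 = NOT 1 = 0
n4 = NOT n3 = NOT 0 = 1
n5 = NOT n4 = NOT 1 = 0
n6 = x1 OR n5 = 0 OR 0 = 0
So n5 = 0 and n6 = 0.

x1=0, x2=0, x3=1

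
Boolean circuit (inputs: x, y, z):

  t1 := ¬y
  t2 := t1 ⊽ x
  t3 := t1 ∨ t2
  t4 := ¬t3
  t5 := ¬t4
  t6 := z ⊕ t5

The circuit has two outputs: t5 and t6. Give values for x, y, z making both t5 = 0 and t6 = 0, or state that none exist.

Check with x=1, y=1, z=0:
t1 = ¬y = ¬1 = 0
t2 = t1 ⊽ x = 0 ⊽ 1 = 0
t3 = t1 ∨ t2 = 0 ∨ 0 = 0
t4 = ¬t3 = ¬0 = 1
t5 = ¬t4 = ¬1 = 0
t6 = z ⊕ t5 = 0 ⊕ 0 = 0
So t5 = 0 and t6 = 0.

x=1, y=1, z=0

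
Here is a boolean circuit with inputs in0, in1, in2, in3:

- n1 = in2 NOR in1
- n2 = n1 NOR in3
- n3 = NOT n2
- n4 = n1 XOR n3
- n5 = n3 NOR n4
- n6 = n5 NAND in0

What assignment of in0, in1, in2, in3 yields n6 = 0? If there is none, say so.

n6 = n5 NAND in0 must be 0, so both n5 = 1 and in0 = 1.
Check with in0=1, in1=0, in2=1, in3=0:
n1 = in2 NOR in1 = 1 NOR 0 = 0
n2 = n1 NOR in3 = 0 NOR 0 = 1
n3 = NOT n2 = NOT 1 = 0
n4 = n1 XOR n3 = 0 XOR 0 = 0
n5 = n3 NOR n4 = 0 NOR 0 = 1
n6 = n5 NAND in0 = 1 NAND 1 = 0
So n6 = 0 as required.

in0=1, in1=0, in2=1, in3=0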